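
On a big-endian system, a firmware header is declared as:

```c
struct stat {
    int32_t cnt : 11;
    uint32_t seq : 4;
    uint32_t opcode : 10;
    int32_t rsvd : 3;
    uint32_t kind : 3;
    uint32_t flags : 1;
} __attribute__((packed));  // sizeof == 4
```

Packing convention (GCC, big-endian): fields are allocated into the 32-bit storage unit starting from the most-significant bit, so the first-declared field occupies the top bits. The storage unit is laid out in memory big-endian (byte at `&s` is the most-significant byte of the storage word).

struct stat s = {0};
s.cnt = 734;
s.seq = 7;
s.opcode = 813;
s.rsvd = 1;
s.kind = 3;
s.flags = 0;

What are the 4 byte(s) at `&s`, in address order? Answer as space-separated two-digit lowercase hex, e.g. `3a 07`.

cnt (11b) val=734 bits=0x2de at bit 21: 0x5bc00000
seq (4b) val=7 bits=0x7 at bit 17: 0x5bce0000
opcode (10b) val=813 bits=0x32d at bit 7: 0x5bcf9680
rsvd (3b) val=1 bits=0x1 at bit 4: 0x5bcf9690
kind (3b) val=3 bits=0x3 at bit 1: 0x5bcf9696
flags (1b) val=0 bits=0x0 at bit 0: 0x5bcf9696
word = 0x5bcf9696 → big-endian bytes:
  [0]=0x5b  [1]=0xcf  [2]=0x96  [3]=0x96

5b cf 96 96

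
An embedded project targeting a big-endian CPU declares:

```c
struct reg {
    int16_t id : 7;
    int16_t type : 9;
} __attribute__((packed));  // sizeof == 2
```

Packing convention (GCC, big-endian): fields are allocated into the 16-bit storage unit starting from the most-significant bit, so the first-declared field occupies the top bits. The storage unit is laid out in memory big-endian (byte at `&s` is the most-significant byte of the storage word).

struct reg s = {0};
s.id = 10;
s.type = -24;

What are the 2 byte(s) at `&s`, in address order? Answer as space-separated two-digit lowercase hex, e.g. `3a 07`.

15 e8

id (7b) val=10 bits=0xa at bit 9: 0x1400
type (9b) val=-24 bits=0x1e8 at bit 0: 0x15e8
word = 0x15e8 → big-endian bytes:
  [0]=0x15  [1]=0xe8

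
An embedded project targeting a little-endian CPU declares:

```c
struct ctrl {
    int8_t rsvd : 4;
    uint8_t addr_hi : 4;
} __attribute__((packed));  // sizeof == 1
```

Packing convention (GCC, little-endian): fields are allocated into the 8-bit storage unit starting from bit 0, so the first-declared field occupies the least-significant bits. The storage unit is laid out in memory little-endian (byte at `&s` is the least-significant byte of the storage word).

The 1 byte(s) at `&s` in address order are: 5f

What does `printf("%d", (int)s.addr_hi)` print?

5

[0]=0x5f (little-endian) → word 0x5f
rsvd:4 @ bit 0 → (0x5f>>0)&0xf = 0xf
addr_hi:4 @ bit 4 → (0x5f>>4)&0xf = 0x5  ←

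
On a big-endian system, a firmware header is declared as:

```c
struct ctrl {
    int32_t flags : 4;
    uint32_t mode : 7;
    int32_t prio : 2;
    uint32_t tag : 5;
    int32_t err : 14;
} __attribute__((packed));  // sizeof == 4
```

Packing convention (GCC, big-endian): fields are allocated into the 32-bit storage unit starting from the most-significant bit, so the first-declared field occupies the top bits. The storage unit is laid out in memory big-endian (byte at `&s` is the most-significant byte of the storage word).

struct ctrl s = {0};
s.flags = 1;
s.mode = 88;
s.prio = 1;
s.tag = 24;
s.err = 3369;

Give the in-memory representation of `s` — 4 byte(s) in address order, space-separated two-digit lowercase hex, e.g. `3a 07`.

[28+:4] flags=1 & 0xf = 0x1; word=0x10000000
[21+:7] mode=88 & 0x7f = 0x58; word=0x1b000000
[19+:2] prio=1 & 0x3 = 0x1; word=0x1b080000
[14+:5] tag=24 & 0x1f = 0x18; word=0x1b0e0000
[0+:14] err=3369 & 0x3fff = 0xd29; word=0x1b0e0d29
word = 0x1b0e0d29 → big-endian bytes:
  [0]=0x1b  [1]=0x0e  [2]=0x0d  [3]=0x29

1b 0e 0d 29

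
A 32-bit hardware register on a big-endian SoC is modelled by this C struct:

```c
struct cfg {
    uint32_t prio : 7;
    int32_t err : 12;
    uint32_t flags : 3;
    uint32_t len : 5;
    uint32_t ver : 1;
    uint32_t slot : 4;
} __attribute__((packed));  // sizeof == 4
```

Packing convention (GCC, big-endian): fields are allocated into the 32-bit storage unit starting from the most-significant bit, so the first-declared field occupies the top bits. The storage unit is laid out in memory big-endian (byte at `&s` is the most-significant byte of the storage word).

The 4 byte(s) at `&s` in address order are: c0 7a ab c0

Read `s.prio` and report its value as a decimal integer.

96

[0]=0xc0 [1]=0x7a [2]=0xab [3]=0xc0 (big-endian) → word 0xc07aabc0
prio:7 @ bit 25 → (0xc07aabc0>>25)&0x7f = 0x60  ←
err:12 @ bit 13 → (0xc07aabc0>>13)&0xfff = 0x3d5
flags:3 @ bit 10 → (0xc07aabc0>>10)&0x7 = 0x2
len:5 @ bit 5 → (0xc07aabc0>>5)&0x1f = 0x1e
ver:1 @ bit 4 → (0xc07aabc0>>4)&0x1 = 0x0
slot:4 @ bit 0 → (0xc07aabc0>>0)&0xf = 0x0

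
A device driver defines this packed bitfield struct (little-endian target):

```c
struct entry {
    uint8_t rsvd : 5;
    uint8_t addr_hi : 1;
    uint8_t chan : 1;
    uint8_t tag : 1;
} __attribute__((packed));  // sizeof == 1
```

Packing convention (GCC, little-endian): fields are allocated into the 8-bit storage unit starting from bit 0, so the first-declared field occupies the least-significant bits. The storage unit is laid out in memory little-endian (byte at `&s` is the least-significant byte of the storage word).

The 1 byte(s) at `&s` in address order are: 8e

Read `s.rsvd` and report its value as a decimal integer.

[0]=0x8e (little-endian) → word 0x8e
rsvd:5 @ bit 0 → (0x8e>>0)&0x1f = 0xe  ←
addr_hi:1 @ bit 5 → (0x8e>>5)&0x1 = 0x0
chan:1 @ bit 6 → (0x8e>>6)&0x1 = 0x0
tag:1 @ bit 7 → (0x8e>>7)&0x1 = 0x1

14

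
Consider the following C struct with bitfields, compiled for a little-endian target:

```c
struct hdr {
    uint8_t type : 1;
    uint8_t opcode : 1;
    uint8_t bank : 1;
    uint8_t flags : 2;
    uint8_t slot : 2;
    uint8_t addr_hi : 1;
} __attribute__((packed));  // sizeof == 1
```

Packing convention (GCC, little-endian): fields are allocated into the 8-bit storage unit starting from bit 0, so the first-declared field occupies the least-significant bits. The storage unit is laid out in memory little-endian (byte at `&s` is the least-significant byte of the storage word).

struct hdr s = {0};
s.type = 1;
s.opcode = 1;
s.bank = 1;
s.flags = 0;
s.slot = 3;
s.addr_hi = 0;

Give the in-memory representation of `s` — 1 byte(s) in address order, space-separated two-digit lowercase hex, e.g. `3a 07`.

67

type:1 = 1 → 0x1 << 0 → word 0x01
opcode:1 = 1 → 0x1 << 1 → word 0x03
bank:1 = 1 → 0x1 << 2 → word 0x07
flags:2 = 0 → 0x0 << 3 → word 0x07
slot:2 = 3 → 0x3 << 5 → word 0x67
addr_hi:1 = 0 → 0x0 << 7 → word 0x67
word = 0x67 → little-endian bytes:
  [0]=0x67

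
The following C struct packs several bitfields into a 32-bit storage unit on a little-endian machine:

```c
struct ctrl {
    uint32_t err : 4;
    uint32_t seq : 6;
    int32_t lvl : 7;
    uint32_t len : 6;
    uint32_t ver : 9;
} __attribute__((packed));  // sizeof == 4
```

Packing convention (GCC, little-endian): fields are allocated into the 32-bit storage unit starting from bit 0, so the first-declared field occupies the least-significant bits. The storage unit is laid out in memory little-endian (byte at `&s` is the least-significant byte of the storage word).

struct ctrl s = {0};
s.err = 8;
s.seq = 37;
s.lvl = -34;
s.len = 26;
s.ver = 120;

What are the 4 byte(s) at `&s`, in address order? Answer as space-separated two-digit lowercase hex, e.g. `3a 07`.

err:4 = 8 → 0x8 << 0 → word 0x00000008
seq:6 = 37 → 0x25 << 4 → word 0x00000258
lvl:7 = -34 → 0x5e << 10 → word 0x00017a58
len:6 = 26 → 0x1a << 17 → word 0x00357a58
ver:9 = 120 → 0x78 << 23 → word 0x3c357a58
word = 0x3c357a58 → little-endian bytes:
  [0]=0x58  [1]=0x7a  [2]=0x35  [3]=0x3c

58 7a 35 3c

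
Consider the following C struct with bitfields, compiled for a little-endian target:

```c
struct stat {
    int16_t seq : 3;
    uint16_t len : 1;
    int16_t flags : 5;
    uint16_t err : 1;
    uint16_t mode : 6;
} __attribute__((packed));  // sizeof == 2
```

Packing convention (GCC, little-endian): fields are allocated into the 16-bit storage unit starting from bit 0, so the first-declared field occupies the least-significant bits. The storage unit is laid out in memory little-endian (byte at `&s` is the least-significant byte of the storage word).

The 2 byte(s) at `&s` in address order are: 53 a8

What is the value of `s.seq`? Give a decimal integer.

[0]=0x53 [1]=0xa8 (little-endian) → word 0xa853
seq:3 @ bit 0 → (0xa853>>0)&0x7 = 0x3  ←
len:1 @ bit 3 → (0xa853>>3)&0x1 = 0x0
flags:5 @ bit 4 → (0xa853>>4)&0x1f = 0x5
err:1 @ bit 9 → (0xa853>>9)&0x1 = 0x0
mode:6 @ bit 10 → (0xa853>>10)&0x3f = 0x2a
seq signed 3b, MSB=0: value = 3

3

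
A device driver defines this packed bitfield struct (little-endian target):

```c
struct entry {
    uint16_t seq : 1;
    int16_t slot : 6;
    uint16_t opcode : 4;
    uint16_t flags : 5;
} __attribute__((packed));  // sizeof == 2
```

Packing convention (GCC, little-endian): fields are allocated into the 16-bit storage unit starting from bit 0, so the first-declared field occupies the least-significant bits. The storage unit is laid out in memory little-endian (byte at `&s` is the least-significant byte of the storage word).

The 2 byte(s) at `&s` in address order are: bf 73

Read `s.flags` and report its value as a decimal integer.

[0]=0xbf [1]=0x73 (little-endian) → word 0x73bf
seq [0+:1] = (word>>0) & 0x1 = 1
slot [1+:6] = (word>>1) & 0x3f = 31
opcode [7+:4] = (word>>7) & 0xf = 7
flags [11+:5] = (word>>11) & 0x1f = 14  ←

14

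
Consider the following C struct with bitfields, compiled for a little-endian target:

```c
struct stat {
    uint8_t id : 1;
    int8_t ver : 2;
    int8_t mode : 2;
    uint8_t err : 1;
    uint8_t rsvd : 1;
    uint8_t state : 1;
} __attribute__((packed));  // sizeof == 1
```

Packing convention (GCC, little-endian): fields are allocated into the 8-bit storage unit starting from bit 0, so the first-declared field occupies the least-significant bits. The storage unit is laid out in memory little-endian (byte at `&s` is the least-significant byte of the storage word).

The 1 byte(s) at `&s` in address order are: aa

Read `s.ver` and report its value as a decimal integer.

[0]=0xaa (little-endian) → word 0xaa
id [0+:1] = (word>>0) & 0x1 = 0
ver [1+:2] = (word>>1) & 0x3 = 1  ←
mode [3+:2] = (word>>3) & 0x3 = 1
err [5+:1] = (word>>5) & 0x1 = 1
rsvd [6+:1] = (word>>6) & 0x1 = 0
state [7+:1] = (word>>7) & 0x1 = 1
ver signed 2b, MSB=0: value = 1

1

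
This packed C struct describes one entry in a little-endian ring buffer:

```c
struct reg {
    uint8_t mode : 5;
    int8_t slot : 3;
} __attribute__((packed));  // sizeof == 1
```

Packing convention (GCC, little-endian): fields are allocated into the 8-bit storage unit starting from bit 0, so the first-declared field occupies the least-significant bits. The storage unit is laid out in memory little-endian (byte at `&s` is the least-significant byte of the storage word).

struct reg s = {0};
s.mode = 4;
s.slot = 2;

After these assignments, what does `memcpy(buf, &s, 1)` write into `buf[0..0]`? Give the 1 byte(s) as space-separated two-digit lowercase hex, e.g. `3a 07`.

mode (5b) val=4 bits=0x4 at bit 0: 0x04
slot (3b) val=2 bits=0x2 at bit 5: 0x44
word = 0x44 → little-endian bytes:
  [0]=0x44

44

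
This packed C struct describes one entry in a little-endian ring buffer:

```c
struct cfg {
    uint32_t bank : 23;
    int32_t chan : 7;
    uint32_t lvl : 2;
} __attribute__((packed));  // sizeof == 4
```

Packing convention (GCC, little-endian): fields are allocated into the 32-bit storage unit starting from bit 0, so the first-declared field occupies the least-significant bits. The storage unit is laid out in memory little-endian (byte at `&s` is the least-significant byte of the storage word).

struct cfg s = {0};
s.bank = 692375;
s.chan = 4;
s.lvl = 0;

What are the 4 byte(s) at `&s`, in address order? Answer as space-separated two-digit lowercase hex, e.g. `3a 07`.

97 90 0a 02

[0+:23] bank=692375 & 0x7fffff = 0xa9097; word=0x000a9097
[23+:7] chan=4 & 0x7f = 0x4; word=0x020a9097
[30+:2] lvl=0 & 0x3 = 0x0; word=0x020a9097
word = 0x020a9097 → little-endian bytes:
  [0]=0x97  [1]=0x90  [2]=0x0a  [3]=0x02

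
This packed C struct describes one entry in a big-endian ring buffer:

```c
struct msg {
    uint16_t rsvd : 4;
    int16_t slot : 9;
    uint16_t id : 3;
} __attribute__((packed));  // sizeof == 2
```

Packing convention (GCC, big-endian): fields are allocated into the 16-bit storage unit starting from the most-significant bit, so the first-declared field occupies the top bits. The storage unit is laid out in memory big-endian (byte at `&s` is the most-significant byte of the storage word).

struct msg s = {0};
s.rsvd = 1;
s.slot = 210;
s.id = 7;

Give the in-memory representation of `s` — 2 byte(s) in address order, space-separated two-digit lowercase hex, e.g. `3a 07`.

rsvd (4b) val=1 bits=0x1 at bit 12: 0x1000
slot (9b) val=210 bits=0xd2 at bit 3: 0x1690
id (3b) val=7 bits=0x7 at bit 0: 0x1697
word = 0x1697 → big-endian bytes:
  [0]=0x16  [1]=0x97

16 97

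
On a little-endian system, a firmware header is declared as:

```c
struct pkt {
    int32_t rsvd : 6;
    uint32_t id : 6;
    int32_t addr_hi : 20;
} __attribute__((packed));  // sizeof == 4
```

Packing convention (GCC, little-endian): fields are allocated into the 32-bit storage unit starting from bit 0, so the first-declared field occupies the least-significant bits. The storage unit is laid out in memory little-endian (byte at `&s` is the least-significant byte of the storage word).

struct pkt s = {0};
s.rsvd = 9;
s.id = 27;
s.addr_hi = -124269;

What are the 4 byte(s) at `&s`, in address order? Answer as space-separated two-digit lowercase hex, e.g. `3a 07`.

[0+:6] rsvd=9 & 0x3f = 0x9; word=0x00000009
[6+:6] id=27 & 0x3f = 0x1b; word=0x000006c9
[12+:20] addr_hi=-124269 & 0xfffff = 0xe1a93; word=0xe1a936c9
word = 0xe1a936c9 → little-endian bytes:
  [0]=0xc9  [1]=0x36  [2]=0xa9  [3]=0xe1

c9 36 a9 e1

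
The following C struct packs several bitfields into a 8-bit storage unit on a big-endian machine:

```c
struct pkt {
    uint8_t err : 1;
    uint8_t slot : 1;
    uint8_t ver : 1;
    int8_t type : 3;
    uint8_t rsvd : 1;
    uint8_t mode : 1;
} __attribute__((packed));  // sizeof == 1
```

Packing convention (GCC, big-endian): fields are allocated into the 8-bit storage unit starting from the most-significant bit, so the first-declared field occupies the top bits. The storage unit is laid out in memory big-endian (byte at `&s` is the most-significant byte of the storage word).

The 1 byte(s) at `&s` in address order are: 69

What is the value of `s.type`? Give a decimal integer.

[0]=0x69 (big-endian) → word 0x69
err:1 @ bit 7 → (0x69>>7)&0x1 = 0x0
slot:1 @ bit 6 → (0x69>>6)&0x1 = 0x1
ver:1 @ bit 5 → (0x69>>5)&0x1 = 0x1
type:3 @ bit 2 → (0x69>>2)&0x7 = 0x2  ←
rsvd:1 @ bit 1 → (0x69>>1)&0x1 = 0x0
mode:1 @ bit 0 → (0x69>>0)&0x1 = 0x1
type signed 3b, MSB=0: value = 2

2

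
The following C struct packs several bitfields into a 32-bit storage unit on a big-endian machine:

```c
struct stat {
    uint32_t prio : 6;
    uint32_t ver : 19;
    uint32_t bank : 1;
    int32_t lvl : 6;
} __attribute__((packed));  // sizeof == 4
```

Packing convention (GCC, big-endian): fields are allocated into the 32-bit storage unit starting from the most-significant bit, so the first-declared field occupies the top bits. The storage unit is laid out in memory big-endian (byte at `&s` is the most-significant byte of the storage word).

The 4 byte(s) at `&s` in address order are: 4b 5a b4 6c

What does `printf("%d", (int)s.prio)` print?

[0]=0x4b [1]=0x5a [2]=0xb4 [3]=0x6c (big-endian) → word 0x4b5ab46c
prio [26+:6] = (word>>26) & 0x3f = 18  ←
ver [7+:19] = (word>>7) & 0x7ffff = 439656
bank [6+:1] = (word>>6) & 0x1 = 1
lvl [0+:6] = (word>>0) & 0x3f = 44

18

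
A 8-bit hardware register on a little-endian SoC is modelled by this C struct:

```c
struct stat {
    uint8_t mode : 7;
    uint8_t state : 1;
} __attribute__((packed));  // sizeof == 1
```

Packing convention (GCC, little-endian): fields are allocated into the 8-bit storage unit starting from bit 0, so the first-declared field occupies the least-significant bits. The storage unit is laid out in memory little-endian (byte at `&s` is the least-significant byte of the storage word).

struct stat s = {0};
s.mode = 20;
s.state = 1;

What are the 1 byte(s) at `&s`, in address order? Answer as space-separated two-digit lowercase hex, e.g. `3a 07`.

94

mode:7 = 20 → 0x14 << 0 → word 0x14
state:1 = 1 → 0x1 << 7 → word 0x94
word = 0x94 → little-endian bytes:
  [0]=0x94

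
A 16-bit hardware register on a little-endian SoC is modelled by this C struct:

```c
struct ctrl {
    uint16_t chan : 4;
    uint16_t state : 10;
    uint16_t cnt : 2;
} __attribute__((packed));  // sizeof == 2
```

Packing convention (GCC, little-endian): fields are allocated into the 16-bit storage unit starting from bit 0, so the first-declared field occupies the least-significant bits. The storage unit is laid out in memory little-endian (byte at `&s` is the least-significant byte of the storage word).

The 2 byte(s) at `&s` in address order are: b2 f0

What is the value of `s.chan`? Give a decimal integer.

[0]=0xb2 [1]=0xf0 (little-endian) → word 0xf0b2
chan:4 @ bit 0 → (0xf0b2>>0)&0xf = 0x2  ←
state:10 @ bit 4 → (0xf0b2>>4)&0x3ff = 0x30b
cnt:2 @ bit 14 → (0xf0b2>>14)&0x3 = 0x3

2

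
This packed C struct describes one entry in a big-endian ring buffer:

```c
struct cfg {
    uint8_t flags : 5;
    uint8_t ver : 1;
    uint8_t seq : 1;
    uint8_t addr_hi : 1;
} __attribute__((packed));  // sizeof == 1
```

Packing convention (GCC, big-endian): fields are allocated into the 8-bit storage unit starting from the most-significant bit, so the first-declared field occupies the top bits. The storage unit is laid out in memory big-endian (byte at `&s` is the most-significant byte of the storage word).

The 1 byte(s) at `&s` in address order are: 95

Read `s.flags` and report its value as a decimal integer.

[0]=0x95 (big-endian) → word 0x95
flags:5 @ bit 3 → (0x95>>3)&0x1f = 0x12  ←
ver:1 @ bit 2 → (0x95>>2)&0x1 = 0x1
seq:1 @ bit 1 → (0x95>>1)&0x1 = 0x0
addr_hi:1 @ bit 0 → (0x95>>0)&0x1 = 0x1

18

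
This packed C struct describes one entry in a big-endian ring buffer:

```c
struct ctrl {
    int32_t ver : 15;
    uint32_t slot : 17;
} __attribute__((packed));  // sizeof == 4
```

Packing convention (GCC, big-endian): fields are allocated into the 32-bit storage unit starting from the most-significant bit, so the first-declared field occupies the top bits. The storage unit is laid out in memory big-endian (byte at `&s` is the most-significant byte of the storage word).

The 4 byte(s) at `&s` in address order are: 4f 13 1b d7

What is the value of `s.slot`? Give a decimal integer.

[0]=0x4f [1]=0x13 [2]=0x1b [3]=0xd7 (big-endian) → word 0x4f131bd7
ver:15 @ bit 17 → (0x4f131bd7>>17)&0x7fff = 0x2789
slot:17 @ bit 0 → (0x4f131bd7>>0)&0x1ffff = 0x11bd7  ←

72663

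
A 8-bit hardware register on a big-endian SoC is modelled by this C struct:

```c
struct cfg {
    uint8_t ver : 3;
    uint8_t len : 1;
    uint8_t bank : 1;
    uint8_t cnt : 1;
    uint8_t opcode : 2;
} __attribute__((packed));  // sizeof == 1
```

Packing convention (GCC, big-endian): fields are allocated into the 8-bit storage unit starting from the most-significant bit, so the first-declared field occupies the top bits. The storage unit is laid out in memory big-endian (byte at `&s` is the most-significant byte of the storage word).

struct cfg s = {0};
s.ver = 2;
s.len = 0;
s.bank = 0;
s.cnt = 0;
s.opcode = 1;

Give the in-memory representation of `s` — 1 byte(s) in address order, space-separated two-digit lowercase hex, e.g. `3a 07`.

41

[5+:3] ver=2 & 0x7 = 0x2; word=0x40
[4+:1] len=0 & 0x1 = 0x0; word=0x40
[3+:1] bank=0 & 0x1 = 0x0; word=0x40
[2+:1] cnt=0 & 0x1 = 0x0; word=0x40
[0+:2] opcode=1 & 0x3 = 0x1; word=0x41
word = 0x41 → big-endian bytes:
  [0]=0x41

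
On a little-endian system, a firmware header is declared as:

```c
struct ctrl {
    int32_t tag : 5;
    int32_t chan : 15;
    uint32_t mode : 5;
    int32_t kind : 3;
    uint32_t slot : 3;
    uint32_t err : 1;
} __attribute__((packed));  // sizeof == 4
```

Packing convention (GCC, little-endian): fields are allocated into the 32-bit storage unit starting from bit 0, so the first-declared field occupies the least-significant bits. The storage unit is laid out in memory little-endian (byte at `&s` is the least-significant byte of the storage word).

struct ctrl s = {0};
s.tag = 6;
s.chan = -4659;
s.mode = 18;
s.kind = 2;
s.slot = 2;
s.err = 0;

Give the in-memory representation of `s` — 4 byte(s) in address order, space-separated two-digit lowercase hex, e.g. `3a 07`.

tag:5 = 6 → 0x6 << 0 → word 0x00000006
chan:15 = -4659 → 0x6dcd << 5 → word 0x000db9a6
mode:5 = 18 → 0x12 << 20 → word 0x012db9a6
kind:3 = 2 → 0x2 << 25 → word 0x052db9a6
slot:3 = 2 → 0x2 << 28 → word 0x252db9a6
err:1 = 0 → 0x0 << 31 → word 0x252db9a6
word = 0x252db9a6 → little-endian bytes:
  [0]=0xa6  [1]=0xb9  [2]=0x2d  [3]=0x25

a6 b9 2d 25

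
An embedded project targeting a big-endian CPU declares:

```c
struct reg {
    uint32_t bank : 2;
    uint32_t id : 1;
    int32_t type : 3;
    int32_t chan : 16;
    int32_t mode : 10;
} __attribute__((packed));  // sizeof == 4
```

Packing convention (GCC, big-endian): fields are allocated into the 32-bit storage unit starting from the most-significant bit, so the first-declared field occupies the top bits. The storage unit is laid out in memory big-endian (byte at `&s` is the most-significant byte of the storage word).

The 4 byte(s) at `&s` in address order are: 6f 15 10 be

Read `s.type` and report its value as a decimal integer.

[0]=0x6f [1]=0x15 [2]=0x10 [3]=0xbe (big-endian) → word 0x6f1510be
bank [30+:2] = (word>>30) & 0x3 = 1
id [29+:1] = (word>>29) & 0x1 = 1
type [26+:3] = (word>>26) & 0x7 = 3  ←
chan [10+:16] = (word>>10) & 0xffff = 50500
mode [0+:10] = (word>>0) & 0x3ff = 190
type signed 3b, MSB=0: value = 3

3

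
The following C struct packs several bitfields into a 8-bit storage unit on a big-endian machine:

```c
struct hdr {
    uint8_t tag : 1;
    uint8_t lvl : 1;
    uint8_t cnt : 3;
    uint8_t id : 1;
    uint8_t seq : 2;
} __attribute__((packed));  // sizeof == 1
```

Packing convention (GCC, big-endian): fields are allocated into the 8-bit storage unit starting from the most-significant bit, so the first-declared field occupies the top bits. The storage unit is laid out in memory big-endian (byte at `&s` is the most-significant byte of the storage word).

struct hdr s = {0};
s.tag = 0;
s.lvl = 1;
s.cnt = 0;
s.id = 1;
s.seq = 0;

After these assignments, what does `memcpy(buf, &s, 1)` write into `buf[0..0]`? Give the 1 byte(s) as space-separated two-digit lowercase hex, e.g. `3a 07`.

tag (1b) val=0 bits=0x0 at bit 7: 0x00
lvl (1b) val=1 bits=0x1 at bit 6: 0x40
cnt (3b) val=0 bits=0x0 at bit 3: 0x40
id (1b) val=1 bits=0x1 at bit 2: 0x44
seq (2b) val=0 bits=0x0 at bit 0: 0x44
word = 0x44 → big-endian bytes:
  [0]=0x44

44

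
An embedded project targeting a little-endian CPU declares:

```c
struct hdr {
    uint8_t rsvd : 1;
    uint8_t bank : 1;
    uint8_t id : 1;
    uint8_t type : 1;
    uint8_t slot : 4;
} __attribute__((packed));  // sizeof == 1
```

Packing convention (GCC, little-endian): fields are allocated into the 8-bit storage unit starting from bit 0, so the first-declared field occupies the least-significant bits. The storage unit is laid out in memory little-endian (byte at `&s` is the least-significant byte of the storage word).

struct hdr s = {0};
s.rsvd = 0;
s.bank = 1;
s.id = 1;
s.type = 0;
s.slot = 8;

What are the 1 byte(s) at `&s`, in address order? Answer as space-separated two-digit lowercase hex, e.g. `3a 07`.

rsvd:1 = 0 → 0x0 << 0 → word 0x00
bank:1 = 1 → 0x1 << 1 → word 0x02
id:1 = 1 → 0x1 << 2 → word 0x06
type:1 = 0 → 0x0 << 3 → word 0x06
slot:4 = 8 → 0x8 << 4 → word 0x86
word = 0x86 → little-endian bytes:
  [0]=0x86

86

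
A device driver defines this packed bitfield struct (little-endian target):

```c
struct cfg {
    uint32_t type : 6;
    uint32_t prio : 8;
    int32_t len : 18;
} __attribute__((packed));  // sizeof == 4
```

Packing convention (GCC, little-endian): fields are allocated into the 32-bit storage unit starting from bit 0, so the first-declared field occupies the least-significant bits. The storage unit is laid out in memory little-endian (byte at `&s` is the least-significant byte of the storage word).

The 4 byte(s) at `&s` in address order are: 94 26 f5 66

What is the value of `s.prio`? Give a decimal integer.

[0]=0x94 [1]=0x26 [2]=0xf5 [3]=0x66 (little-endian) → word 0x66f52694
type:6 @ bit 0 → (0x66f52694>>0)&0x3f = 0x14
prio:8 @ bit 6 → (0x66f52694>>6)&0xff = 0x9a  ←
len:18 @ bit 14 → (0x66f52694>>14)&0x3ffff = 0x19bd4

154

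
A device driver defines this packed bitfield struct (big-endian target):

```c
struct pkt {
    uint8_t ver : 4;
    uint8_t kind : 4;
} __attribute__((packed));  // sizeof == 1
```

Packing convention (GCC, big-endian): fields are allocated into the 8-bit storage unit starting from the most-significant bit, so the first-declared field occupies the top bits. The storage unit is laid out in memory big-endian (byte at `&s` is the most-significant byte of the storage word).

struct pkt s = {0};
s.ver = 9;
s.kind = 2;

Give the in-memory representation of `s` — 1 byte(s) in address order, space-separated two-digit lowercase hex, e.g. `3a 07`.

92

ver (4b) val=9 bits=0x9 at bit 4: 0x90
kind (4b) val=2 bits=0x2 at bit 0: 0x92
word = 0x92 → big-endian bytes:
  [0]=0x92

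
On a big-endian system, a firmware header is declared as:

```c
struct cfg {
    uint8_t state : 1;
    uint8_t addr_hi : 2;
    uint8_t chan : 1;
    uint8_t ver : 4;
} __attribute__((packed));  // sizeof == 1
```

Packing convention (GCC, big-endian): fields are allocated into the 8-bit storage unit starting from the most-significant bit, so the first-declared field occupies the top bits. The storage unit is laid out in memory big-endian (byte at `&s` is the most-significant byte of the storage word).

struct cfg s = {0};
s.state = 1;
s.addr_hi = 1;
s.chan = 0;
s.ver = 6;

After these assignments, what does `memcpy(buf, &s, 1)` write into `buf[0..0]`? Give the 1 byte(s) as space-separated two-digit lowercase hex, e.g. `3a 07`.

[7+:1] state=1 & 0x1 = 0x1; word=0x80
[5+:2] addr_hi=1 & 0x3 = 0x1; word=0xa0
[4+:1] chan=0 & 0x1 = 0x0; word=0xa0
[0+:4] ver=6 & 0xf = 0x6; word=0xa6
word = 0xa6 → big-endian bytes:
  [0]=0xa6

a6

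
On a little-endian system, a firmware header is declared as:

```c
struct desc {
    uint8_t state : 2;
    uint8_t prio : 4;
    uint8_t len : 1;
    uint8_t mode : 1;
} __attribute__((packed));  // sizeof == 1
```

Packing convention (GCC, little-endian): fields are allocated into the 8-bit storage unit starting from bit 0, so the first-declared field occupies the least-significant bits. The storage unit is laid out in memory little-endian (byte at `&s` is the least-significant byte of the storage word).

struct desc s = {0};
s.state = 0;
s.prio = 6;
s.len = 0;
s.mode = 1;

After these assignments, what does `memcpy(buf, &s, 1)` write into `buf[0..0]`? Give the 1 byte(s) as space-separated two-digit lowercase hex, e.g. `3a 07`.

98

state:2 = 0 → 0x0 << 0 → word 0x00
prio:4 = 6 → 0x6 << 2 → word 0x18
len:1 = 0 → 0x0 << 6 → word 0x18
mode:1 = 1 → 0x1 << 7 → word 0x98
word = 0x98 → little-endian bytes:
  [0]=0x98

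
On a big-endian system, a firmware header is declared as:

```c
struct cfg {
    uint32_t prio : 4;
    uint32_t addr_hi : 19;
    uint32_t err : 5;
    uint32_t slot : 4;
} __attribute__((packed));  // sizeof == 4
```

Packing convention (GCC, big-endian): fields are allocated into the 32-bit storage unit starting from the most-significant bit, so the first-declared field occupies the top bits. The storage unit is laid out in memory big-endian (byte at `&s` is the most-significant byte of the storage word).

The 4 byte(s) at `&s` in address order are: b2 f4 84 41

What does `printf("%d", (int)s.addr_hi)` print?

[0]=0xb2 [1]=0xf4 [2]=0x84 [3]=0x41 (big-endian) → word 0xb2f48441
prio:4 @ bit 28 → (0xb2f48441>>28)&0xf = 0xb
addr_hi:19 @ bit 9 → (0xb2f48441>>9)&0x7ffff = 0x17a42  ←
err:5 @ bit 4 → (0xb2f48441>>4)&0x1f = 0x4
slot:4 @ bit 0 → (0xb2f48441>>0)&0xf = 0x1

96834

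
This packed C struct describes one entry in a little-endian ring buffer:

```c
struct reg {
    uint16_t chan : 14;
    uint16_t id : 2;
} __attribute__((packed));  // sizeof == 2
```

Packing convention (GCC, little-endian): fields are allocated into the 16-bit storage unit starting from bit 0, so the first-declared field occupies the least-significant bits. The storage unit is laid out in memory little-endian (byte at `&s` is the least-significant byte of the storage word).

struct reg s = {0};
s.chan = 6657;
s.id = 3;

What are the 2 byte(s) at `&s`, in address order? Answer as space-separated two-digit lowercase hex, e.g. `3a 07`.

chan:14 = 6657 → 0x1a01 << 0 → word 0x1a01
id:2 = 3 → 0x3 << 14 → word 0xda01
word = 0xda01 → little-endian bytes:
  [0]=0x01  [1]=0xda

01 da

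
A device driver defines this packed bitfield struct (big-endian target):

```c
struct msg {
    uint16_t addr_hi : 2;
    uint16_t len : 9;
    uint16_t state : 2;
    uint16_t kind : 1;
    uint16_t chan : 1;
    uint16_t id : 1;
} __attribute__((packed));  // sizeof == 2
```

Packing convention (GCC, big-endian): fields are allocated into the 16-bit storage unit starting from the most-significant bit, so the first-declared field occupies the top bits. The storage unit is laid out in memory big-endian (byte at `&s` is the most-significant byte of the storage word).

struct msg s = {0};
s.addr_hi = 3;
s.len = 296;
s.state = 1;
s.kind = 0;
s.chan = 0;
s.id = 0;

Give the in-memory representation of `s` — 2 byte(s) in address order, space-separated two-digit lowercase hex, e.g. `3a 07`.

addr_hi (2b) val=3 bits=0x3 at bit 14: 0xc000
len (9b) val=296 bits=0x128 at bit 5: 0xe500
state (2b) val=1 bits=0x1 at bit 3: 0xe508
kind (1b) val=0 bits=0x0 at bit 2: 0xe508
chan (1b) val=0 bits=0x0 at bit 1: 0xe508
id (1b) val=0 bits=0x0 at bit 0: 0xe508
word = 0xe508 → big-endian bytes:
  [0]=0xe5  [1]=0x08

e5 08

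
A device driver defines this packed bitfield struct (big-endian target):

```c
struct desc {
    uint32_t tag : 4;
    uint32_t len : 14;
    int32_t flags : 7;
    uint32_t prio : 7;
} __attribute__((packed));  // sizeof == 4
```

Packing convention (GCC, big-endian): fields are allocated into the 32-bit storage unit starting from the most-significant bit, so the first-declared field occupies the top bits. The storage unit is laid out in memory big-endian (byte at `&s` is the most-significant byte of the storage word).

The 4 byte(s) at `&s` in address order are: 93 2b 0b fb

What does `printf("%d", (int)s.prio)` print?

123

[0]=0x93 [1]=0x2b [2]=0x0b [3]=0xfb (big-endian) → word 0x932b0bfb
tag [28+:4] = (word>>28) & 0xf = 9
len [14+:14] = (word>>14) & 0x3fff = 3244
flags [7+:7] = (word>>7) & 0x7f = 23
prio [0+:7] = (word>>0) & 0x7f = 123  ←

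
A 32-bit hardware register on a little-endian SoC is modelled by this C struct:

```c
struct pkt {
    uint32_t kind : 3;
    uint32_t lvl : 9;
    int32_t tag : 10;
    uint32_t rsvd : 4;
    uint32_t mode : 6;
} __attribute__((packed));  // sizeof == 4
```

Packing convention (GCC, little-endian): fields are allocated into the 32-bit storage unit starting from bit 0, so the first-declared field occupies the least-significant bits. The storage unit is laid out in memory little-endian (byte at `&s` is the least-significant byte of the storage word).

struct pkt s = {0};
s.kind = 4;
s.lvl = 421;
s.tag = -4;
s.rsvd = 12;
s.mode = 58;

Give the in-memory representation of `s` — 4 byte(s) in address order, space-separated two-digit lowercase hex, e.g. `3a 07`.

2c cd 3f eb

kind:3 = 4 → 0x4 << 0 → word 0x00000004
lvl:9 = 421 → 0x1a5 << 3 → word 0x00000d2c
tag:10 = -4 → 0x3fc << 12 → word 0x003fcd2c
rsvd:4 = 12 → 0xc << 22 → word 0x033fcd2c
mode:6 = 58 → 0x3a << 26 → word 0xeb3fcd2c
word = 0xeb3fcd2c → little-endian bytes:
  [0]=0x2c  [1]=0xcd  [2]=0x3f  [3]=0xeb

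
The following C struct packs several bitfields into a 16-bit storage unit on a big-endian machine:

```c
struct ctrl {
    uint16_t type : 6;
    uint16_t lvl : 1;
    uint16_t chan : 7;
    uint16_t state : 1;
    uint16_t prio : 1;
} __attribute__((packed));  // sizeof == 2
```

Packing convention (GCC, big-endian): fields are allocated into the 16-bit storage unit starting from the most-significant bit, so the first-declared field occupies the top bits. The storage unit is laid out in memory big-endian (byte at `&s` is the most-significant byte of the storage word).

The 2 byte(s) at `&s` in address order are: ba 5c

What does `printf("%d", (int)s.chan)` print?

23

[0]=0xba [1]=0x5c (big-endian) → word 0xba5c
type [10+:6] = (word>>10) & 0x3f = 46
lvl [9+:1] = (word>>9) & 0x1 = 1
chan [2+:7] = (word>>2) & 0x7f = 23  ←
state [1+:1] = (word>>1) & 0x1 = 0
prio [0+:1] = (word>>0) & 0x1 = 0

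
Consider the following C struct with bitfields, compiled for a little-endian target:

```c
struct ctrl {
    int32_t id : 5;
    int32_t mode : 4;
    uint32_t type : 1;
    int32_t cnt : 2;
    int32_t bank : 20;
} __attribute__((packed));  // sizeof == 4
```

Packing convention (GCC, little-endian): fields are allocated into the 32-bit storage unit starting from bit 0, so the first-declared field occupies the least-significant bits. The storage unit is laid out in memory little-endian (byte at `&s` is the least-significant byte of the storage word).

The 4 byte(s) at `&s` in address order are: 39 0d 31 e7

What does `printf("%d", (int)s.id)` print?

-7

[0]=0x39 [1]=0x0d [2]=0x31 [3]=0xe7 (little-endian) → word 0xe7310d39
id:5 @ bit 0 → (0xe7310d39>>0)&0x1f = 0x19  ←
mode:4 @ bit 5 → (0xe7310d39>>5)&0xf = 0x9
type:1 @ bit 9 → (0xe7310d39>>9)&0x1 = 0x0
cnt:2 @ bit 10 → (0xe7310d39>>10)&0x3 = 0x3
bank:20 @ bit 12 → (0xe7310d39>>12)&0xfffff = 0xe7310
id signed 5b, MSB=1: 25 - 32 = -7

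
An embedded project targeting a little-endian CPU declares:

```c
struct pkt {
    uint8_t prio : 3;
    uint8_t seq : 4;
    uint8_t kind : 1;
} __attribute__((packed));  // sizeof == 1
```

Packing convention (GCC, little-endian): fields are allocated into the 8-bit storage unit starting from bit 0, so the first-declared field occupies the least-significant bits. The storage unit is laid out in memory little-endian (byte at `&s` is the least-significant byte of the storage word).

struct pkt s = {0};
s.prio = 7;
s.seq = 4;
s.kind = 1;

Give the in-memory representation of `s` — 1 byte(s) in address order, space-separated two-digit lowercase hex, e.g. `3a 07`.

a7

prio (3b) val=7 bits=0x7 at bit 0: 0x07
seq (4b) val=4 bits=0x4 at bit 3: 0x27
kind (1b) val=1 bits=0x1 at bit 7: 0xa7
word = 0xa7 → little-endian bytes:
  [0]=0xa7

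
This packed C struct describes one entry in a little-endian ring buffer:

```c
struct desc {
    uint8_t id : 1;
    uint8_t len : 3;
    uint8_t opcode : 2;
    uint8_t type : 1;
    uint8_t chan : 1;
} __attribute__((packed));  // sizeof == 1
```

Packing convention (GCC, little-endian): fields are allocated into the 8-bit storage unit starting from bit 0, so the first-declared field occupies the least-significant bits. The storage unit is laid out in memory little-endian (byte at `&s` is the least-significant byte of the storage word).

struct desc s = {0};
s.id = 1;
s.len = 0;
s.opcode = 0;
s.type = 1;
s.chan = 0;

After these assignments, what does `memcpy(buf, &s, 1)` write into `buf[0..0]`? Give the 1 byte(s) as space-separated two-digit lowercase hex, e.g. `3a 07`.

[0+:1] id=1 & 0x1 = 0x1; word=0x01
[1+:3] len=0 & 0x7 = 0x0; word=0x01
[4+:2] opcode=0 & 0x3 = 0x0; word=0x01
[6+:1] type=1 & 0x1 = 0x1; word=0x41
[7+:1] chan=0 & 0x1 = 0x0; word=0x41
word = 0x41 → little-endian bytes:
  [0]=0x41

41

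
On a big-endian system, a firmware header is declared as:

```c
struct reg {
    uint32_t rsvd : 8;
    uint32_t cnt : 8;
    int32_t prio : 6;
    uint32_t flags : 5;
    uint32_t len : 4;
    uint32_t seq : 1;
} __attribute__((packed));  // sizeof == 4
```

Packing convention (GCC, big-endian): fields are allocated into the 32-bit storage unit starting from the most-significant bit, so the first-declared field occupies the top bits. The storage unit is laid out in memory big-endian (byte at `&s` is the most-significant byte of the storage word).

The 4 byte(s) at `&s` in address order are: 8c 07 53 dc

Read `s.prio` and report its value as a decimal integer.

[0]=0x8c [1]=0x07 [2]=0x53 [3]=0xdc (big-endian) → word 0x8c0753dc
rsvd:8 @ bit 24 → (0x8c0753dc>>24)&0xff = 0x8c
cnt:8 @ bit 16 → (0x8c0753dc>>16)&0xff = 0x7
prio:6 @ bit 10 → (0x8c0753dc>>10)&0x3f = 0x14  ←
flags:5 @ bit 5 → (0x8c0753dc>>5)&0x1f = 0x1e
len:4 @ bit 1 → (0x8c0753dc>>1)&0xf = 0xe
seq:1 @ bit 0 → (0x8c0753dc>>0)&0x1 = 0x0
prio signed 6b, MSB=0: value = 20

20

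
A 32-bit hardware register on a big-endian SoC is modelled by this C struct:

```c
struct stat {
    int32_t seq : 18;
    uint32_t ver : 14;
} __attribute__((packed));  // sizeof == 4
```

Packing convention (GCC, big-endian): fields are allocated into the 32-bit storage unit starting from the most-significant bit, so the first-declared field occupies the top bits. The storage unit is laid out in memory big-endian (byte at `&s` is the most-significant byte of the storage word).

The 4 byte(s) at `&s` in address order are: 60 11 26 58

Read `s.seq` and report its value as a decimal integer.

98372

[0]=0x60 [1]=0x11 [2]=0x26 [3]=0x58 (big-endian) → word 0x60112658
seq [14+:18] = (word>>14) & 0x3ffff = 98372  ←
ver [0+:14] = (word>>0) & 0x3fff = 9816
seq signed 18b, MSB=0: value = 98372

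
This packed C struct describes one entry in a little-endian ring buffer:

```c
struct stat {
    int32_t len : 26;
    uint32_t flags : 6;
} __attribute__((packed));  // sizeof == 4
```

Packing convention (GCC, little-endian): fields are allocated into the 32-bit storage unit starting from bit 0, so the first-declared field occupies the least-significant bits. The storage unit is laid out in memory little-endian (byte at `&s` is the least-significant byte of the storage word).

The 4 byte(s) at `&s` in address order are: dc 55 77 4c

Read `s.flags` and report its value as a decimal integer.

19

[0]=0xdc [1]=0x55 [2]=0x77 [3]=0x4c (little-endian) → word 0x4c7755dc
len [0+:26] = (word>>0) & 0x3ffffff = 7820764
flags [26+:6] = (word>>26) & 0x3f = 19  ←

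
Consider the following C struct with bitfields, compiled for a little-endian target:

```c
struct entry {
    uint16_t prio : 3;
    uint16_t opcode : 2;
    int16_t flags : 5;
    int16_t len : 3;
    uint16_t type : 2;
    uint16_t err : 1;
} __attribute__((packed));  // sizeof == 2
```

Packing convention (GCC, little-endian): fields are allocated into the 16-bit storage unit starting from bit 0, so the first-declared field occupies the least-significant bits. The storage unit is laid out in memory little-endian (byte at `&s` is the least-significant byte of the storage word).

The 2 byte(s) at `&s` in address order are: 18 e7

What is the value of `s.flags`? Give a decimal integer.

[0]=0x18 [1]=0xe7 (little-endian) → word 0xe718
prio [0+:3] = (word>>0) & 0x7 = 0
opcode [3+:2] = (word>>3) & 0x3 = 3
flags [5+:5] = (word>>5) & 0x1f = 24  ←
len [10+:3] = (word>>10) & 0x7 = 1
type [13+:2] = (word>>13) & 0x3 = 3
err [15+:1] = (word>>15) & 0x1 = 1
flags signed 5b, MSB=1: 24 - 32 = -8

-8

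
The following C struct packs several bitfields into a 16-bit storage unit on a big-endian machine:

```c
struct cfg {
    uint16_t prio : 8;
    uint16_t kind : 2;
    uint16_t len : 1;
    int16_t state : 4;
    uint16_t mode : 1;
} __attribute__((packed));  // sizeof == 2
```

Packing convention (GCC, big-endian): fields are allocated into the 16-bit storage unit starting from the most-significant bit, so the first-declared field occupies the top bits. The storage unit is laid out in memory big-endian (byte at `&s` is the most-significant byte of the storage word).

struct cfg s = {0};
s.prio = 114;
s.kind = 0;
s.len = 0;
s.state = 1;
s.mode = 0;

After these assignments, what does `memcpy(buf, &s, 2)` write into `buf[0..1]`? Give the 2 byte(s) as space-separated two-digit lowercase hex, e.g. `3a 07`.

prio:8 = 114 → 0x72 << 8 → word 0x7200
kind:2 = 0 → 0x0 << 6 → word 0x7200
len:1 = 0 → 0x0 << 5 → word 0x7200
state:4 = 1 → 0x1 << 1 → word 0x7202
mode:1 = 0 → 0x0 << 0 → word 0x7202
word = 0x7202 → big-endian bytes:
  [0]=0x72  [1]=0x02

72 02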